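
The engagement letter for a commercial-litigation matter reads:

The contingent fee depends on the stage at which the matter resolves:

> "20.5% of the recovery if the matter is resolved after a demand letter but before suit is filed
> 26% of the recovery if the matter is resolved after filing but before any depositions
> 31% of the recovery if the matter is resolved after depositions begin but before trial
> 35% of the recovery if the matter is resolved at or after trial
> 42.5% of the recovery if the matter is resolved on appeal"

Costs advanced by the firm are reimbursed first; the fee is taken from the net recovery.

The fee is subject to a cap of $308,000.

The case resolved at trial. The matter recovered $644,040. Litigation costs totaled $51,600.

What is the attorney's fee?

$207,354.00

Fee base (net of costs): $644,040 − $51,600 = $592,440
The matter resolved at trial, so the 35% rate applies.
$592,440 × 35% = $207,354.00
$207,354.00 is under the $308,000 cap.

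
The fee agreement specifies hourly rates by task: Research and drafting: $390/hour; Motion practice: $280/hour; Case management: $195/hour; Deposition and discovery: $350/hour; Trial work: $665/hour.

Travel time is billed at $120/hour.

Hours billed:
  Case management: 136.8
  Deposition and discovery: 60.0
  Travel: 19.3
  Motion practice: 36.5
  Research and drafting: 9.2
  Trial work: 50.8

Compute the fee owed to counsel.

Research and drafting: 9.2 × $390 = $3,588.00
Motion practice: 36.5 × $280 = $10,220.00
Case management: 136.8 × $195 = $26,676.00
Deposition and discovery: 60.0 × $350 = $21,000.00
Trial work: 50.8 × $665 = $33,782.00
Subtotal: $3,588.00 + $10,220.00 + $26,676.00 + $21,000.00 + $33,782.00 = $95,266.00
Travel: 19.3 × $120 = $2,316.00
Total: $95,266.00 + $2,316.00 = $97,582.00

$97,582.00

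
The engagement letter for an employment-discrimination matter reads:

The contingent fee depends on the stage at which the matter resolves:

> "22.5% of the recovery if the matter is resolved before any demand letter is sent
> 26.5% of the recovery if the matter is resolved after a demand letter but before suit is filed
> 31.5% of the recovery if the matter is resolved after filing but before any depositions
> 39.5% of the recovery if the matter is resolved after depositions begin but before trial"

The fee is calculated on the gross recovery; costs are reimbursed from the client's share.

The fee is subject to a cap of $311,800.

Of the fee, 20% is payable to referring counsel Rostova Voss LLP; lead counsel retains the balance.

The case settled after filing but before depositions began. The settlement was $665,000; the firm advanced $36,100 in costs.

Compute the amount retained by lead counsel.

Fee base is the gross recovery, $665,000; costs are reimbursed separately.
The matter settled after filing but before depositions began, so the 31.5% rate applies.
$665,000 × 31.5% = $209,475.00
$209,475.00 is under the $311,800 cap.
Referral share: 20% of $209,475.00 = $41,895.00; lead counsel retains $209,475.00 − $41,895.00 = $167,580.00.

$167,580.00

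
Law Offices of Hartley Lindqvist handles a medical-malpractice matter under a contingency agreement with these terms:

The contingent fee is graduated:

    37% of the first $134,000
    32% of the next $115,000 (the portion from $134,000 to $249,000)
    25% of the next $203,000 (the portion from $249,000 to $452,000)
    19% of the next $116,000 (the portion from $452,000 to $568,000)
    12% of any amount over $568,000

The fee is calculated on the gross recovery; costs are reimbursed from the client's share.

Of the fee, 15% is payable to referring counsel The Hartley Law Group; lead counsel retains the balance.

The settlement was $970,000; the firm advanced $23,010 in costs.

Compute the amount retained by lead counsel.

Fee base is the gross recovery, $970,000; costs are reimbursed separately.
First $134,000 at 37% = $49,580.00
Next $115,000 at 32% = $36,800.00
Next $203,000 at 25% = $50,750.00
Next $116,000 at 19% = $22,040.00
Remaining $402,000 at 12% = $48,240.00
Fee: $49,580.00 + $36,800.00 + $50,750.00 + $22,040.00 + $48,240.00 = $207,410.00
Referral share: 15% of $207,410.00 = $31,111.50; lead counsel retains $207,410.00 − $31,111.50 = $176,298.50.

$176,298.50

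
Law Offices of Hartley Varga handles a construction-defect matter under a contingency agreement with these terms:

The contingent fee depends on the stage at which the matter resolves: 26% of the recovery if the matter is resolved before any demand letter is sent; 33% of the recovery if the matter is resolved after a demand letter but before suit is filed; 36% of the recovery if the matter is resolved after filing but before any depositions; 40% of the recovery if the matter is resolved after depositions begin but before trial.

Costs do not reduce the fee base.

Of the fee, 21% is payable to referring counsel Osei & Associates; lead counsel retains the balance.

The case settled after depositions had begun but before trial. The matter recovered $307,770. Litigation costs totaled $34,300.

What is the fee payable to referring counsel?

$25,852.68

Fee base is the gross recovery, $307,770; costs are reimbursed separately.
The matter settled after depositions had begun but before trial, so the 40% rate applies.
$307,770 × 40% = $123,108.00
Referral share: 21% of $123,108.00 = $25,852.68; lead counsel retains $123,108.00 − $25,852.68 = $97,255.32.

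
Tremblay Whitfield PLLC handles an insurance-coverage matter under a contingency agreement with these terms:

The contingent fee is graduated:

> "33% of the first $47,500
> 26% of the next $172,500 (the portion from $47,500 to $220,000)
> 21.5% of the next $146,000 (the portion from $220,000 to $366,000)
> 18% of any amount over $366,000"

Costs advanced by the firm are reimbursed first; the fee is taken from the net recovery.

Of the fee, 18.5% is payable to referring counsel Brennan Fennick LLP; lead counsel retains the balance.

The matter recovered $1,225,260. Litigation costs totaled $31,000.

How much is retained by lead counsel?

Fee base (net of costs): $1,225,260 − $31,000 = $1,194,260
First $47,500 at 33% = $15,675.00
Next $172,500 at 26% = $44,850.00
Next $146,000 at 21.5% = $31,390.00
Remaining $828,260 at 18% = $149,086.80
Fee: $15,675.00 + $44,850.00 + $31,390.00 + $149,086.80 = $241,001.80
Referral share: 18.5% of $241,001.80 = $44,585.33; lead counsel retains $241,001.80 − $44,585.33 = $196,416.47.

$196,416.47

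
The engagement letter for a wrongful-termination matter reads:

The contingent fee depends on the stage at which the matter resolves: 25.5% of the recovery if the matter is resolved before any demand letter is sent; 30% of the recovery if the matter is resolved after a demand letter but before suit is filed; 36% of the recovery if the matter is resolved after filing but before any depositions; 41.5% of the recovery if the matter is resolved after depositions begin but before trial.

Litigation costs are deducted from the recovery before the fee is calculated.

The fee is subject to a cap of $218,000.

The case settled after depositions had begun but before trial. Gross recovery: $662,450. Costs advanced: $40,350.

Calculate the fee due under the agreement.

$218,000.00

Fee base (net of costs): $662,450 − $40,350 = $622,100
The matter settled after depositions had begun but before trial, so the 41.5% rate applies.
$622,100 × 41.5% = $258,171.50
$258,171.50 exceeds the $218,000 cap, so the fee is capped at $218,000.00.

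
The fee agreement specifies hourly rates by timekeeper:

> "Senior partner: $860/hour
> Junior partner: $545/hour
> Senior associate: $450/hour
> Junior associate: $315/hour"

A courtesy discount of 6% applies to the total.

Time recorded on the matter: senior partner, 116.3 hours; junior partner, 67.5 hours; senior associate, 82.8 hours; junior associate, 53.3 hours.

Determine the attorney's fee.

$179,403.70

Senior partner: 116.3 × $860 = $100,018.00
Junior partner: 67.5 × $545 = $36,787.50
Senior associate: 82.8 × $450 = $37,260.00
Junior associate: 53.3 × $315 = $16,789.50
Subtotal: $190,855.00
Less 6% discount: −$11,451.30
Total: $190,855.00 − $11,451.30 = $179,403.70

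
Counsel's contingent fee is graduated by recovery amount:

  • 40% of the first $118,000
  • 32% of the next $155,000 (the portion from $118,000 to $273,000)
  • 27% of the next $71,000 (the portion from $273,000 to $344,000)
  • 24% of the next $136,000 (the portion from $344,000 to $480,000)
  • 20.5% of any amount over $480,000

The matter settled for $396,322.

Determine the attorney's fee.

$128,527.28

First $118,000 at 40% = $47,200.00
Next $155,000 at 32% = $49,600.00
Next $71,000 at 27% = $19,170.00
Remaining $52,322 at 24% = $12,557.28
Fee: $47,200.00 + $49,600.00 + $19,170.00 + $12,557.28 = $128,527.28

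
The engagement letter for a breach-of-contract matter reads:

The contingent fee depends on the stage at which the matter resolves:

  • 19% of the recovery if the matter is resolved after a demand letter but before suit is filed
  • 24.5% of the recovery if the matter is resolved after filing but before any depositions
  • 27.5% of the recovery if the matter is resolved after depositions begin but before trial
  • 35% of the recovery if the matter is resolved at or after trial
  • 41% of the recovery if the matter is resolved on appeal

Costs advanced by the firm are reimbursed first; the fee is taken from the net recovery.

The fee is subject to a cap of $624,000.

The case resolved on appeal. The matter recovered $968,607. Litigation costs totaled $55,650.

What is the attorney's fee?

$374,312.37

Fee base (net of costs): $968,607 − $55,650 = $912,957
The matter resolved on appeal, so the 41% rate applies.
$912,957 × 41% = $374,312.37
$374,312.37 is under the $624,000 cap.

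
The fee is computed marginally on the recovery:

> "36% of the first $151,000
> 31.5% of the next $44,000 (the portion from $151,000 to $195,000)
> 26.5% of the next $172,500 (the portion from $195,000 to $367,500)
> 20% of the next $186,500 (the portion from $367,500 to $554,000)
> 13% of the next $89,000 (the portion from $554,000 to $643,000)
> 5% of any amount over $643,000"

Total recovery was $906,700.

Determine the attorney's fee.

First $151,000 at 36% = $54,360.00
Next $44,000 at 31.5% = $13,860.00
Next $172,500 at 26.5% = $45,712.50
Next $186,500 at 20% = $37,300.00
Next $89,000 at 13% = $11,570.00
Remaining $263,700 at 5% = $13,185.00
Fee: $54,360.00 + $13,860.00 + $45,712.50 + $37,300.00 + $11,570.00 + $13,185.00 = $175,987.50

$175,987.50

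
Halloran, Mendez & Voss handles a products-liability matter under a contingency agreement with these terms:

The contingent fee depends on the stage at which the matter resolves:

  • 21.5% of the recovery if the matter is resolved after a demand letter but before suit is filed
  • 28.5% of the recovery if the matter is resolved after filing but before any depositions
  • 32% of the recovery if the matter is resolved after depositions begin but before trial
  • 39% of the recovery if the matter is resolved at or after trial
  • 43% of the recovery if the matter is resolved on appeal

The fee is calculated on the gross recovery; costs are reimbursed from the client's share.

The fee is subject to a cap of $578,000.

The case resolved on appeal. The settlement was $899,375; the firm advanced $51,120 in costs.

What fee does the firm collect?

$386,731.25

Fee base is the gross recovery, $899,375; costs are reimbursed separately.
The matter resolved on appeal, so the 43% rate applies.
$899,375 × 43% = $386,731.25
$386,731.25 is under the $578,000 cap.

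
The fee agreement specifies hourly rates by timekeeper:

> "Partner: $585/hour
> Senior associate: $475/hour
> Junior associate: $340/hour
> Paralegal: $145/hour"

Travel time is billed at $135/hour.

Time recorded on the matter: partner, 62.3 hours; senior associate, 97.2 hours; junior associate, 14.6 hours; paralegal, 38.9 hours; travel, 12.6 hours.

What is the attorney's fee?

Partner: 62.3 × $585 = $36,445.50
Senior associate: 97.2 × $475 = $46,170.00
Junior associate: 14.6 × $340 = $4,964.00
Paralegal: 38.9 × $145 = $5,640.50
Subtotal: $36,445.50 + $46,170.00 + $4,964.00 + $5,640.50 = $93,220.00
Travel: 12.6 × $135 = $1,701.00
Total: $93,220.00 + $1,701.00 = $94,921.00

$94,921.00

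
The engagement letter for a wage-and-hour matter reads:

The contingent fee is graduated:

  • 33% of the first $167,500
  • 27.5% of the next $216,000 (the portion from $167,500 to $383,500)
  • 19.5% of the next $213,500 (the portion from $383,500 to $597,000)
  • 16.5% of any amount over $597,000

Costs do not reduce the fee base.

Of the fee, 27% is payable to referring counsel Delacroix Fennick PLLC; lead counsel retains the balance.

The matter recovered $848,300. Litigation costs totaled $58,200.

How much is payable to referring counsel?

Fee base is the gross recovery, $848,300; costs are reimbursed separately.
First $167,500 at 33% = $55,275.00
Next $216,000 at 27.5% = $59,400.00
Next $213,500 at 19.5% = $41,632.50
Remaining $251,300 at 16.5% = $41,464.50
Fee: $55,275.00 + $59,400.00 + $41,632.50 + $41,464.50 = $197,772.00
Referral share: 27% of $197,772.00 = $53,398.44; lead counsel retains $197,772.00 − $53,398.44 = $144,373.56.

$53,398.44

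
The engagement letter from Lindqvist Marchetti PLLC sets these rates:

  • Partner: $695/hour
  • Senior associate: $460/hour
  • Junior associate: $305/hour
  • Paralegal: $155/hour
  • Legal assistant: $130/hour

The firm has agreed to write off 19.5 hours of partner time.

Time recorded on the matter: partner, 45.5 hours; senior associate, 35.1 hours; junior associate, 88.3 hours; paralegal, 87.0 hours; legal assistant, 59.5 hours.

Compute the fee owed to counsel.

$82,367.50

Partner: 45.5 × $695 = $31,622.50
Senior associate: 35.1 × $460 = $16,146.00
Junior associate: 88.3 × $305 = $26,931.50
Paralegal: 87.0 × $155 = $13,485.00
Legal assistant: 59.5 × $130 = $7,735.00
Subtotal: $95,920.00
Write-off: 19.5 × $695 = $13,552.50
Total: $95,920.00 − $13,552.50 = $82,367.50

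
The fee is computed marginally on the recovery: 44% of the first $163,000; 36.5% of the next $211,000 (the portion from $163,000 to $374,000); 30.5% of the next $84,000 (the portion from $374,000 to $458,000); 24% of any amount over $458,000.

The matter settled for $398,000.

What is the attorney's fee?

First $163,000 at 44% = $71,720.00
Next $211,000 at 36.5% = $77,015.00
Remaining $24,000 at 30.5% = $7,320.00
Fee: $71,720.00 + $77,015.00 + $7,320.00 = $156,055.00

$156,055.00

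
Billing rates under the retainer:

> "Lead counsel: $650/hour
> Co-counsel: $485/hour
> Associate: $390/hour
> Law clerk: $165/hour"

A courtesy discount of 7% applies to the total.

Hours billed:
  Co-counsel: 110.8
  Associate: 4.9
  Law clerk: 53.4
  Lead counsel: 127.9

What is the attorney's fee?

$137,263.35

Lead counsel: 127.9 × $650 = $83,135.00
Co-counsel: 110.8 × $485 = $53,738.00
Associate: 4.9 × $390 = $1,911.00
Law clerk: 53.4 × $165 = $8,811.00
Subtotal: $147,595.00
Less 7% discount: −$10,331.65
Total: $147,595.00 − $10,331.65 = $137,263.35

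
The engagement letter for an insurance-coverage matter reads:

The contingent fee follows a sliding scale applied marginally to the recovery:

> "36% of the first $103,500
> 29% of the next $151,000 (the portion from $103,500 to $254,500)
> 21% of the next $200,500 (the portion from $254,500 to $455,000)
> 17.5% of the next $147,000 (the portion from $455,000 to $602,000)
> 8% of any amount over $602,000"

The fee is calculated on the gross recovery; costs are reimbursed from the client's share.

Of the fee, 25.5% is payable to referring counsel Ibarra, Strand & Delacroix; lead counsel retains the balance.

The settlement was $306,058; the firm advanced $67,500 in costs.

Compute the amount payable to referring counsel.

Fee base is the gross recovery, $306,058; costs are reimbursed separately.
First $103,500 at 36% = $37,260.00
Next $151,000 at 29% = $43,790.00
Remaining $51,558 at 21% = $10,827.18
Fee: $37,260.00 + $43,790.00 + $10,827.18 = $91,877.18
Referral share: 25.5% of $91,877.18 = $23,428.68; lead counsel retains $91,877.18 − $23,428.68 = $68,448.50.

$23,428.68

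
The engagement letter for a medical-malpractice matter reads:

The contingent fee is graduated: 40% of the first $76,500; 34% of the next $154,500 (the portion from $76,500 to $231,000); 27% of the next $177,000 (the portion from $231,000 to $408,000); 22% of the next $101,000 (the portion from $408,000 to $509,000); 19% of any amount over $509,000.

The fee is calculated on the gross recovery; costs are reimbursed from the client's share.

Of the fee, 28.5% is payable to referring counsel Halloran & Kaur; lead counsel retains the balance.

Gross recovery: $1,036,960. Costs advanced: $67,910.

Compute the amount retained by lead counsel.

Fee base is the gross recovery, $1,036,960; costs are reimbursed separately.
First $76,500 at 40% = $30,600.00
Next $154,500 at 34% = $52,530.00
Next $177,000 at 27% = $47,790.00
Next $101,000 at 22% = $22,220.00
Remaining $527,960 at 19% = $100,312.40
Fee: $30,600.00 + $52,530.00 + $47,790.00 + $22,220.00 + $100,312.40 = $253,452.40
Referral share: 28.5% of $253,452.40 = $72,233.93; lead counsel retains $253,452.40 − $72,233.93 = $181,218.47.

$181,218.47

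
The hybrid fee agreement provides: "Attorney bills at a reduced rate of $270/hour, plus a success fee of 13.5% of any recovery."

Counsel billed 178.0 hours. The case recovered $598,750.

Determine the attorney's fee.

Hourly: 178.0 × $270 = $48,060.00
Success fee: 13.5% of $598,750 = $80,831.25
Total: $48,060.00 + $80,831.25 = $128,891.25

$128,891.25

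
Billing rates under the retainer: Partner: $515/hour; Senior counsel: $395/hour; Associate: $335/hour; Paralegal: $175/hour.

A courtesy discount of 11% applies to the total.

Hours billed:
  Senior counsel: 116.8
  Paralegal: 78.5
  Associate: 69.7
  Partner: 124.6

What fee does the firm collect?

Partner: 124.6 × $515 = $64,169.00
Senior counsel: 116.8 × $395 = $46,136.00
Associate: 69.7 × $335 = $23,349.50
Paralegal: 78.5 × $175 = $13,737.50
Subtotal: $147,392.00
Less 11% discount: −$16,213.12
Total: $147,392.00 − $16,213.12 = $131,178.88

$131,178.88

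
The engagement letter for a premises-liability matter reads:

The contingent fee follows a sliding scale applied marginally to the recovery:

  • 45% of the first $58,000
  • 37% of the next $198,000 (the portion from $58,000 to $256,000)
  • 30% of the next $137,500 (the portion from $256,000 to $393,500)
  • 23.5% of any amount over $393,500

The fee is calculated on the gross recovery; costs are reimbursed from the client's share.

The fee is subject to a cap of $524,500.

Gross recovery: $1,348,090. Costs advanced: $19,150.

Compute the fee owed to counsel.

$364,938.65

Fee base is the gross recovery, $1,348,090; costs are reimbursed separately.
First $58,000 at 45% = $26,100.00
Next $198,000 at 37% = $73,260.00
Next $137,500 at 30% = $41,250.00
Remaining $954,590 at 23.5% = $224,328.65
Fee: $26,100.00 + $73,260.00 + $41,250.00 + $224,328.65 = $364,938.65
$364,938.65 is under the $524,500 cap.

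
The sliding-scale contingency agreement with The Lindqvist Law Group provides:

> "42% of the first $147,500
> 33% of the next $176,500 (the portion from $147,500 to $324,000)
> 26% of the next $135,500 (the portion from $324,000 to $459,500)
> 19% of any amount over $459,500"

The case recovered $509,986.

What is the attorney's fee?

$165,017.34

First $147,500 at 42% = $61,950.00
Next $176,500 at 33% = $58,245.00
Next $135,500 at 26% = $35,230.00
Remaining $50,486 at 19% = $9,592.34
Fee: $61,950.00 + $58,245.00 + $35,230.00 + $9,592.34 = $165,017.34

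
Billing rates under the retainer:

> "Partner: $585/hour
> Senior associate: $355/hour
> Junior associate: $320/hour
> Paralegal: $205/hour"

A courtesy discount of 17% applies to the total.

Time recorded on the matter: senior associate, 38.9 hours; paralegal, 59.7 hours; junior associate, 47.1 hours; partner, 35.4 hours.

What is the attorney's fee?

Partner: 35.4 × $585 = $20,709.00
Senior associate: 38.9 × $355 = $13,809.50
Junior associate: 47.1 × $320 = $15,072.00
Paralegal: 59.7 × $205 = $12,238.50
Subtotal: $61,829.00
Less 17% discount: −$10,510.93
Total: $61,829.00 − $10,510.93 = $51,318.07

$51,318.07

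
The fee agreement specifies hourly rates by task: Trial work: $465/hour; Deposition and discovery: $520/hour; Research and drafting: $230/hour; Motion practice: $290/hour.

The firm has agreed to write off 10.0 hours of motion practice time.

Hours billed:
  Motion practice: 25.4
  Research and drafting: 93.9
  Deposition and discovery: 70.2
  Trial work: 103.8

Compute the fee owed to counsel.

Trial work: 103.8 × $465 = $48,267.00
Deposition and discovery: 70.2 × $520 = $36,504.00
Research and drafting: 93.9 × $230 = $21,597.00
Motion practice: 25.4 × $290 = $7,366.00
Subtotal: $113,734.00
Write-off: 10.0 × $290 = $2,900.00
Total: $113,734.00 − $2,900.00 = $110,834.00

$110,834.00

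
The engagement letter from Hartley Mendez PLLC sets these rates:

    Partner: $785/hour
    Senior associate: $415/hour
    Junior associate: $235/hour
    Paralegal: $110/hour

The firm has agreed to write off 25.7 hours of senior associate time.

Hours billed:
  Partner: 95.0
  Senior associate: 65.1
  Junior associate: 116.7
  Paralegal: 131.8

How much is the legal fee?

$132,848.50

Partner: 95.0 × $785 = $74,575.00
Senior associate: 65.1 × $415 = $27,016.50
Junior associate: 116.7 × $235 = $27,424.50
Paralegal: 131.8 × $110 = $14,498.00
Subtotal: $143,514.00
Write-off: 25.7 × $415 = $10,665.50
Total: $143,514.00 − $10,665.50 = $132,848.50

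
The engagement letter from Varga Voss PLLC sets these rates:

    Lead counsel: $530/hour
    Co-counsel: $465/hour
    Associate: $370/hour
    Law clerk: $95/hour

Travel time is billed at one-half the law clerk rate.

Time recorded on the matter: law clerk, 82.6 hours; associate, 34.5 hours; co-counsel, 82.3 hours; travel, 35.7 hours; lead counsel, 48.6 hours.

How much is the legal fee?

$86,335.25

Lead counsel: 48.6 × $530 = $25,758.00
Co-counsel: 82.3 × $465 = $38,269.50
Associate: 34.5 × $370 = $12,765.00
Law clerk: 82.6 × $95 = $7,847.00
Subtotal: $25,758.00 + $38,269.50 + $12,765.00 + $7,847.00 = $84,639.50
Travel: 35.7 × ($95 ÷ 2) = 35.7 × $47.50 = $1,695.75
Total: $84,639.50 + $1,695.75 = $86,335.25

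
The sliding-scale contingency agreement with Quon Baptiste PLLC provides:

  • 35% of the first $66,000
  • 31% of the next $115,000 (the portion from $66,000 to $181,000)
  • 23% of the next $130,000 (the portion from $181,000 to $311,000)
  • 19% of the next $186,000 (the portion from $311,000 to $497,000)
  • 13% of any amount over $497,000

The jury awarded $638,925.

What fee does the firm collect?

First $66,000 at 35% = $23,100.00
Next $115,000 at 31% = $35,650.00
Next $130,000 at 23% = $29,900.00
Next $186,000 at 19% = $35,340.00
Remaining $141,925 at 13% = $18,450.25
Fee: $23,100.00 + $35,650.00 + $29,900.00 + $35,340.00 + $18,450.25 = $142,440.25

$142,440.25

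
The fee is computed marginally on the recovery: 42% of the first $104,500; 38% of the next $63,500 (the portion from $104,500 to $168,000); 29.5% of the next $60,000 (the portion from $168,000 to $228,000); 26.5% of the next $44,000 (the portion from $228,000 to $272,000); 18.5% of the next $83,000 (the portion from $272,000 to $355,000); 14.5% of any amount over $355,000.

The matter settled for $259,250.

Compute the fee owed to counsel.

First $104,500 at 42% = $43,890.00
Next $63,500 at 38% = $24,130.00
Next $60,000 at 29.5% = $17,700.00
Remaining $31,250 at 26.5% = $8,281.25
Fee: $43,890.00 + $24,130.00 + $17,700.00 + $8,281.25 = $94,001.25

$94,001.25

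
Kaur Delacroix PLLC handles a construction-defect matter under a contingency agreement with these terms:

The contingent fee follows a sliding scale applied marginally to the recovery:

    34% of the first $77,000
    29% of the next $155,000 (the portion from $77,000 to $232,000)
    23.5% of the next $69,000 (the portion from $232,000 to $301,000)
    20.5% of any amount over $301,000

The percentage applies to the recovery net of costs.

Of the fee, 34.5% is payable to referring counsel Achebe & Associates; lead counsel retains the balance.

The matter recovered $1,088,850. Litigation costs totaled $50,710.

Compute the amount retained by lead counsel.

Fee base (net of costs): $1,088,850 − $50,710 = $1,038,140
First $77,000 at 34% = $26,180.00
Next $155,000 at 29% = $44,950.00
Next $69,000 at 23.5% = $16,215.00
Remaining $737,140 at 20.5% = $151,113.70
Fee: $26,180.00 + $44,950.00 + $16,215.00 + $151,113.70 = $238,458.70
Referral share: 34.5% of $238,458.70 = $82,268.25; lead counsel retains $238,458.70 − $82,268.25 = $156,190.45.

$156,190.45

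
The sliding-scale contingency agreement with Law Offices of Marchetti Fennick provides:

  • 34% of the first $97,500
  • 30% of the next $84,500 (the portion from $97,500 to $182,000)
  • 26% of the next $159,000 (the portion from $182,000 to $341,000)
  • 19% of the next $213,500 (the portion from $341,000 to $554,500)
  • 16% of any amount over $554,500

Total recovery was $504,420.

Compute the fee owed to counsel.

$130,889.80

First $97,500 at 34% = $33,150.00
Next $84,500 at 30% = $25,350.00
Next $159,000 at 26% = $41,340.00
Remaining $163,420 at 19% = $31,049.80
Fee: $33,150.00 + $25,350.00 + $41,340.00 + $31,049.80 = $130,889.80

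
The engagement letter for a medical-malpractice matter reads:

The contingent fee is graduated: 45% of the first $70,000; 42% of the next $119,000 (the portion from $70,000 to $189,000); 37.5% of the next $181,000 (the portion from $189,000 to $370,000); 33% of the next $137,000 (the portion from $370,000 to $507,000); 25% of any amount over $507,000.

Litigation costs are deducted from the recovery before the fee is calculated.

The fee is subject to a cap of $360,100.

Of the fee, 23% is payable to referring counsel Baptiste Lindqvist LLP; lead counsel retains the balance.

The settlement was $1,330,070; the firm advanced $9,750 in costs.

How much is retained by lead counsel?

$277,277.00

Fee base (net of costs): $1,330,070 − $9,750 = $1,320,320
First $70,000 at 45% = $31,500.00
Next $119,000 at 42% = $49,980.00
Next $181,000 at 37.5% = $67,875.00
Next $137,000 at 33% = $45,210.00
Remaining $813,320 at 25% = $203,330.00
Fee: $31,500.00 + $49,980.00 + $67,875.00 + $45,210.00 + $203,330.00 = $397,895.00
$397,895.00 exceeds the $360,100 cap, so the fee is capped at $360,100.00.
Referral share: 23% of $360,100.00 = $82,823.00; lead counsel retains $360,100.00 − $82,823.00 = $277,277.00.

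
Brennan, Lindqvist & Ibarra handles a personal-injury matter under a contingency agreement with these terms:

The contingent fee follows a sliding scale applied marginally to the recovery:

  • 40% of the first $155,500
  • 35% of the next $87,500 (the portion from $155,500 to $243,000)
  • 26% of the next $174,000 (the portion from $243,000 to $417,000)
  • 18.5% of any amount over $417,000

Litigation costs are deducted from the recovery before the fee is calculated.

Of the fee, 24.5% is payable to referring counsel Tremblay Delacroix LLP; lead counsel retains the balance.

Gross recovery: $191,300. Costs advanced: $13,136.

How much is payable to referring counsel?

$17,182.44

Fee base (net of costs): $191,300 − $13,136 = $178,164
First $155,500 at 40% = $62,200.00
Remaining $22,664 at 35% = $7,932.40
Fee: $62,200.00 + $7,932.40 = $70,132.40
Referral share: 24.5% of $70,132.40 = $17,182.44; lead counsel retains $70,132.40 − $17,182.44 = $52,949.96.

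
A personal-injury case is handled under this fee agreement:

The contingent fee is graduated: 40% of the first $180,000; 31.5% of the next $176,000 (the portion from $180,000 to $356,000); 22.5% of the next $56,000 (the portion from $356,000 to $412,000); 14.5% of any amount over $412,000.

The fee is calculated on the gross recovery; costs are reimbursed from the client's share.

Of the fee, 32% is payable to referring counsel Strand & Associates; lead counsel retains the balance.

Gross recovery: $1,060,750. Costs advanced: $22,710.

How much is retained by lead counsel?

Fee base is the gross recovery, $1,060,750; costs are reimbursed separately.
First $180,000 at 40% = $72,000.00
Next $176,000 at 31.5% = $55,440.00
Next $56,000 at 22.5% = $12,600.00
Remaining $648,750 at 14.5% = $94,068.75
Fee: $72,000.00 + $55,440.00 + $12,600.00 + $94,068.75 = $234,108.75
Referral share: 32% of $234,108.75 = $74,914.80; lead counsel retains $234,108.75 − $74,914.80 = $159,193.95.

$159,193.95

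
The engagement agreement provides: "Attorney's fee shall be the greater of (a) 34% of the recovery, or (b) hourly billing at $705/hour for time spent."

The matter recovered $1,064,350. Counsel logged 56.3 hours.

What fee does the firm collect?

(a) 34% of $1,064,350 = $361,879.00
(b) 56.3 × $705 = $39,691.50
The greater is (a): $361,879.00.

$361,879.00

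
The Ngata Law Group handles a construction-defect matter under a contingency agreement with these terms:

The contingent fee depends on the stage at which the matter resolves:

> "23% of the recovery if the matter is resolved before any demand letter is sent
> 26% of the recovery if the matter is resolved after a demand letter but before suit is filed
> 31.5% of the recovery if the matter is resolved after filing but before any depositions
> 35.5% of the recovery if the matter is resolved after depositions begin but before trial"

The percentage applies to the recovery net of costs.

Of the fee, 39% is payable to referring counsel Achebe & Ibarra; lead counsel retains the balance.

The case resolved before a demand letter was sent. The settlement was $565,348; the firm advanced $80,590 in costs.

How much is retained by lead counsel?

$68,011.55

Fee base (net of costs): $565,348 − $80,590 = $484,758
The matter resolved before a demand letter was sent, so the 23% rate applies.
$484,758 × 23% = $111,494.34
Referral share: 39% of $111,494.34 = $43,482.79; lead counsel retains $111,494.34 − $43,482.79 = $68,011.55.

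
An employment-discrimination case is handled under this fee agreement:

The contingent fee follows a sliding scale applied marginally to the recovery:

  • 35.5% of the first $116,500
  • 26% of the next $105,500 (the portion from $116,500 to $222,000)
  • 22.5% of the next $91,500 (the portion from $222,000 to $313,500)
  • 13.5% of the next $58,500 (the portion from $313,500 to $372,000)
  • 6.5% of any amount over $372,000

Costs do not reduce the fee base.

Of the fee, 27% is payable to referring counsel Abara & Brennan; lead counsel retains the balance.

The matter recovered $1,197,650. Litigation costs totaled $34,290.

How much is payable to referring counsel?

Fee base is the gross recovery, $1,197,650; costs are reimbursed separately.
First $116,500 at 35.5% = $41,357.50
Next $105,500 at 26% = $27,430.00
Next $91,500 at 22.5% = $20,587.50
Next $58,500 at 13.5% = $7,897.50
Remaining $825,650 at 6.5% = $53,667.25
Fee: $41,357.50 + $27,430.00 + $20,587.50 + $7,897.50 + $53,667.25 = $150,939.75
Referral share: 27% of $150,939.75 = $40,753.73; lead counsel retains $150,939.75 − $40,753.73 = $110,186.02.

$40,753.73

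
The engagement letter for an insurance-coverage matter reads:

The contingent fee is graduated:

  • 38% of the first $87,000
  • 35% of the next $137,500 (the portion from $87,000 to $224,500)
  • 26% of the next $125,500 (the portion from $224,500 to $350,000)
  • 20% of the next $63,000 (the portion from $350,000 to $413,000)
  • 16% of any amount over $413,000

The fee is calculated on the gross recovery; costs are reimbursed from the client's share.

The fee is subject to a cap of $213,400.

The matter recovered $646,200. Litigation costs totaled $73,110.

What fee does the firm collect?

Fee base is the gross recovery, $646,200; costs are reimbursed separately.
First $87,000 at 38% = $33,060.00
Next $137,500 at 35% = $48,125.00
Next $125,500 at 26% = $32,630.00
Next $63,000 at 20% = $12,600.00
Remaining $233,200 at 16% = $37,312.00
Fee: $33,060.00 + $48,125.00 + $32,630.00 + $12,600.00 + $37,312.00 = $163,727.00
$163,727.00 is under the $213,400 cap.

$163,727.00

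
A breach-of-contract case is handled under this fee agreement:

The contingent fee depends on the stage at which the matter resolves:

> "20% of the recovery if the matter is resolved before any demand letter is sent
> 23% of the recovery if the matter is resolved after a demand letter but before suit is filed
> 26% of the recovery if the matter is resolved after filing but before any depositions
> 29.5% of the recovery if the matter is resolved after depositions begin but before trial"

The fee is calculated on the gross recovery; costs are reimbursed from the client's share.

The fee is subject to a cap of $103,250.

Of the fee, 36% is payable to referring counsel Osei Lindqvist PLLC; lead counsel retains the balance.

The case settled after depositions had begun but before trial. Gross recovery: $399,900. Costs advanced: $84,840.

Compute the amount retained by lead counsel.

Fee base is the gross recovery, $399,900; costs are reimbursed separately.
The matter settled after depositions had begun but before trial, so the 29.5% rate applies.
$399,900 × 29.5% = $117,970.50
$117,970.50 exceeds the $103,250 cap, so the fee is capped at $103,250.00.
Referral share: 36% of $103,250.00 = $37,170.00; lead counsel retains $103,250.00 − $37,170.00 = $66,080.00.

$66,080.00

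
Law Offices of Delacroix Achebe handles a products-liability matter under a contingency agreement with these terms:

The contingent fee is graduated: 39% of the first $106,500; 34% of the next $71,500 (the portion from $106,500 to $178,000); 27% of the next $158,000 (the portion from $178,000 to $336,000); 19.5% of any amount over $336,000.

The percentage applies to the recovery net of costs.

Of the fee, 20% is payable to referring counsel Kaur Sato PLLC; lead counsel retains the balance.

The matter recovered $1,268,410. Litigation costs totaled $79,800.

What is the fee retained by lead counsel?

Fee base (net of costs): $1,268,410 − $79,800 = $1,188,610
First $106,500 at 39% = $41,535.00
Next $71,500 at 34% = $24,310.00
Next $158,000 at 27% = $42,660.00
Remaining $852,610 at 19.5% = $166,258.95
Fee: $41,535.00 + $24,310.00 + $42,660.00 + $166,258.95 = $274,763.95
Referral share: 20% of $274,763.95 = $54,952.79; lead counsel retains $274,763.95 − $54,952.79 = $219,811.16.

$219,811.16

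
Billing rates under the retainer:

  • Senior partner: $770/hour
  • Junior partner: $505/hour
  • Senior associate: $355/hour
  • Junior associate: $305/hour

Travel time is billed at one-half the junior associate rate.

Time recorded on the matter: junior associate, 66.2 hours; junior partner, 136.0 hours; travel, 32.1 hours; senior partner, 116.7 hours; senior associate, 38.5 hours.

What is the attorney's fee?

Senior partner: 116.7 × $770 = $89,859.00
Junior partner: 136.0 × $505 = $68,680.00
Senior associate: 38.5 × $355 = $13,667.50
Junior associate: 66.2 × $305 = $20,191.00
Subtotal: $89,859.00 + $68,680.00 + $13,667.50 + $20,191.00 = $192,397.50
Travel: 32.1 × ($305 ÷ 2) = 32.1 × $152.50 = $4,895.25
Total: $192,397.50 + $4,895.25 = $197,292.75

$197,292.75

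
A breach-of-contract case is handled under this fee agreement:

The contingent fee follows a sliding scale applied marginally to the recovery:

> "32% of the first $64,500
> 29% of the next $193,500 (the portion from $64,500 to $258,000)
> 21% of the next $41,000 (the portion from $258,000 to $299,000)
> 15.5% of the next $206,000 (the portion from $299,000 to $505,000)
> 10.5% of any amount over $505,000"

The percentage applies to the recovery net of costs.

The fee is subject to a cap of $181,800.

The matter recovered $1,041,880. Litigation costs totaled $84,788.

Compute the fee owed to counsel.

$164,764.66

Fee base (net of costs): $1,041,880 − $84,788 = $957,092
First $64,500 at 32% = $20,640.00
Next $193,500 at 29% = $56,115.00
Next $41,000 at 21% = $8,610.00
Next $206,000 at 15.5% = $31,930.00
Remaining $452,092 at 10.5% = $47,469.66
Fee: $20,640.00 + $56,115.00 + $8,610.00 + $31,930.00 + $47,469.66 = $164,764.66
$164,764.66 is under the $181,800 cap.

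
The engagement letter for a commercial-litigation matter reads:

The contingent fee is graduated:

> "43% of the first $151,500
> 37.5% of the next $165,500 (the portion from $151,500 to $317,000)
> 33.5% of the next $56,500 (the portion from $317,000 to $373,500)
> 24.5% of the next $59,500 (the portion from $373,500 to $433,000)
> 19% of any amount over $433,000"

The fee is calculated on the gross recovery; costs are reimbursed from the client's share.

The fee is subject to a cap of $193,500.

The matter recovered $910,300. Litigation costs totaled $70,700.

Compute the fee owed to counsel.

$193,500.00

Fee base is the gross recovery, $910,300; costs are reimbursed separately.
First $151,500 at 43% = $65,145.00
Next $165,500 at 37.5% = $62,062.50
Next $56,500 at 33.5% = $18,927.50
Next $59,500 at 24.5% = $14,577.50
Remaining $477,300 at 19% = $90,687.00
Fee: $65,145.00 + $62,062.50 + $18,927.50 + $14,577.50 + $90,687.00 = $251,399.50
$251,399.50 exceeds the $193,500 cap, so the fee is capped at $193,500.00.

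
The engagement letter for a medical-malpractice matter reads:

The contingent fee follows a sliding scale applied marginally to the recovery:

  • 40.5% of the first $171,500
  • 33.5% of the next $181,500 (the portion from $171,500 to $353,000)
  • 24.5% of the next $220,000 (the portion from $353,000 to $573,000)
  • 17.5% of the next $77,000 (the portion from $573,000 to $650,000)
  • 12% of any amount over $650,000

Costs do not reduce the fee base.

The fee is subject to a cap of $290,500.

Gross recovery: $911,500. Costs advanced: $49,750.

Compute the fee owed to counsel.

Fee base is the gross recovery, $911,500; costs are reimbursed separately.
First $171,500 at 40.5% = $69,457.50
Next $181,500 at 33.5% = $60,802.50
Next $220,000 at 24.5% = $53,900.00
Next $77,000 at 17.5% = $13,475.00
Remaining $261,500 at 12% = $31,380.00
Fee: $69,457.50 + $60,802.50 + $53,900.00 + $13,475.00 + $31,380.00 = $229,015.00
$229,015.00 is under the $290,500 cap.

$229,015.00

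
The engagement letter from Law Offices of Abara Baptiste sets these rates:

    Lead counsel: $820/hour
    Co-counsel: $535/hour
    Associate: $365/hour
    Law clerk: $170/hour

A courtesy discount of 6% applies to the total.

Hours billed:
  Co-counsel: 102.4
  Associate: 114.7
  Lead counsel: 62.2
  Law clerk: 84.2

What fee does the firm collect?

$152,249.45

Lead counsel: 62.2 × $820 = $51,004.00
Co-counsel: 102.4 × $535 = $54,784.00
Associate: 114.7 × $365 = $41,865.50
Law clerk: 84.2 × $170 = $14,314.00
Subtotal: $161,967.50
Less 6% discount: −$9,718.05
Total: $161,967.50 − $9,718.05 = $152,249.45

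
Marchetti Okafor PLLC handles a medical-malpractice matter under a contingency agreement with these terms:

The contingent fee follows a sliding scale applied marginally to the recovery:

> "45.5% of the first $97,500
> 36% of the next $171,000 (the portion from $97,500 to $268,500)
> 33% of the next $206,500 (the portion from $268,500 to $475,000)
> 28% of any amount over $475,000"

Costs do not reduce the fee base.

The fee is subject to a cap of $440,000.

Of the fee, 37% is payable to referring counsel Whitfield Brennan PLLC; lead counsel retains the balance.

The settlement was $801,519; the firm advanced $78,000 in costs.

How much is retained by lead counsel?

Fee base is the gross recovery, $801,519; costs are reimbursed separately.
First $97,500 at 45.5% = $44,362.50
Next $171,000 at 36% = $61,560.00
Next $206,500 at 33% = $68,145.00
Remaining $326,519 at 28% = $91,425.32
Fee: $44,362.50 + $61,560.00 + $68,145.00 + $91,425.32 = $265,492.82
$265,492.82 is under the $440,000 cap.
Referral share: 37% of $265,492.82 = $98,232.34; lead counsel retains $265,492.82 − $98,232.34 = $167,260.48.

$167,260.48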